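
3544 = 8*443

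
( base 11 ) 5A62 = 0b1111011111101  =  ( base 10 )7933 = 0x1efd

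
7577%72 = 17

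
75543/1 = 75543=   75543.00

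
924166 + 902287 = 1826453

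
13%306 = 13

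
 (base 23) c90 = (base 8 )14633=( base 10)6555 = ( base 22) dbl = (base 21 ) ei3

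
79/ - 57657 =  - 1 + 57578/57657  =  - 0.00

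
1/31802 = 1/31802=0.00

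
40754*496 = 20213984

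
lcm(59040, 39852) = 1594080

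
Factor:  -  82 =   -  2^1*41^1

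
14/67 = 14/67 = 0.21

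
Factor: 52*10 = 520 = 2^3 * 5^1 * 13^1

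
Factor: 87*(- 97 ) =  - 3^1*29^1*97^1 = - 8439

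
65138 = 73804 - 8666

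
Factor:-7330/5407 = -2^1*5^1*733^1*5407^(-1) 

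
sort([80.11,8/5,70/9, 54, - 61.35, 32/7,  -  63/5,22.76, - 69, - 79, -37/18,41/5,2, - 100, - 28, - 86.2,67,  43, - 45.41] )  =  [ - 100,  -  86.2,-79, - 69, - 61.35, - 45.41, - 28,-63/5,  -  37/18, 8/5,2,32/7,  70/9,  41/5,22.76, 43 , 54,67,80.11]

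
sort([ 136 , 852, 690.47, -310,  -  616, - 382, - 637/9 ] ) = [ - 616 , - 382, - 310, - 637/9, 136, 690.47, 852 ] 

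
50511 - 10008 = 40503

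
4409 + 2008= 6417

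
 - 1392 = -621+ - 771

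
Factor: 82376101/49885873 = 17^1*23^( - 1)*47^1*103099^1*2168951^( - 1 )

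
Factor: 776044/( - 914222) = - 2^1*131^1*331^( - 1 )*1381^( - 1)*1481^1 =- 388022/457111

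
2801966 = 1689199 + 1112767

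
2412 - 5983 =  - 3571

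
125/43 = 2 +39/43= 2.91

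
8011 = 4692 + 3319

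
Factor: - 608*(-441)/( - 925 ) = -2^5*3^2*5^(-2)*7^2 * 19^1*37^ ( - 1) = - 268128/925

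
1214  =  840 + 374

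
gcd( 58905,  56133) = 693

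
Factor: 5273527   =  7^2*281^1*383^1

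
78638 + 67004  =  145642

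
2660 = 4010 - 1350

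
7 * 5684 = 39788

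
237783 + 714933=952716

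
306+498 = 804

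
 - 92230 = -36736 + -55494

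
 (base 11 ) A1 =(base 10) 111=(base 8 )157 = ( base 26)47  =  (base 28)3R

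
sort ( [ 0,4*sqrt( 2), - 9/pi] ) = [- 9/pi, 0, 4*sqrt(2)] 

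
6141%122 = 41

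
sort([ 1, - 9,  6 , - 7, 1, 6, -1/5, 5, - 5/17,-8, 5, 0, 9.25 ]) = [-9, - 8, - 7, - 5/17, - 1/5, 0, 1,1, 5,5,6, 6, 9.25]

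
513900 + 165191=679091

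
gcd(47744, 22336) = 64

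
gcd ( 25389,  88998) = 273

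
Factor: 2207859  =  3^1*735953^1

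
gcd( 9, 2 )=1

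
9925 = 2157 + 7768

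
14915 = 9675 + 5240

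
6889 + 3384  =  10273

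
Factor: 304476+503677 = 808153^1 = 808153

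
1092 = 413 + 679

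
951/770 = 1 + 181/770 = 1.24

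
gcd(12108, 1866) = 6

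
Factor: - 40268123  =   - 7^1*5752589^1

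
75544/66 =37772/33= 1144.61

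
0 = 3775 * 0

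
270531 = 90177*3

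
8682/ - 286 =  - 31 + 92/143 = -30.36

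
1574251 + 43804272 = 45378523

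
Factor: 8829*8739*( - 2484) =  - 191657071404 = - 2^2 * 3^9*23^1*109^1 *971^1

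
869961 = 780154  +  89807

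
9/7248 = 3/2416=0.00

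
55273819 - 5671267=49602552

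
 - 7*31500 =-220500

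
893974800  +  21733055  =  915707855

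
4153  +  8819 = 12972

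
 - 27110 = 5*( - 5422 ) 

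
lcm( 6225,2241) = 56025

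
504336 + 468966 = 973302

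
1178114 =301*3914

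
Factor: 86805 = 3^3*5^1*643^1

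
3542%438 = 38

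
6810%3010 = 790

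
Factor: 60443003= 60443003^1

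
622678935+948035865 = 1570714800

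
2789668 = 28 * 99631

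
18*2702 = 48636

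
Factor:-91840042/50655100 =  - 2^( - 1 )*5^( - 2)  *7^1*29^1*31^1*7297^1*506551^ ( - 1 ) = -45920021/25327550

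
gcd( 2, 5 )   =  1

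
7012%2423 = 2166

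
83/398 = 83/398 = 0.21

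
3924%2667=1257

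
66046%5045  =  461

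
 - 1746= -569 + -1177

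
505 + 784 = 1289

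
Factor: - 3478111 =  - 7^1 * 13^1*37^1 * 1033^1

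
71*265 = 18815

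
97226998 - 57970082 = 39256916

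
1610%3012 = 1610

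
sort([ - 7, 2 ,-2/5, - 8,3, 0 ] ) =[  -  8 , - 7, - 2/5,0,  2,3 ] 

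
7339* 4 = 29356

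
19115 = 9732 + 9383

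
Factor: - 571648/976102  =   - 2^7*7^1*11^1*29^1  *488051^( - 1) = - 285824/488051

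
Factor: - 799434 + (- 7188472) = -7987906 = - 2^1*3993953^1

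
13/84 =13/84= 0.15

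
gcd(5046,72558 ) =174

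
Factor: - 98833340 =- 2^2*5^1 * 53^1*93239^1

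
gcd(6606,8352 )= 18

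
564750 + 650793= 1215543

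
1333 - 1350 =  - 17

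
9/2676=3/892 = 0.00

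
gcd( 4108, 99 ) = 1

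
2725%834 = 223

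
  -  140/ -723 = 140/723= 0.19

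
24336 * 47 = 1143792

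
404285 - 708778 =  - 304493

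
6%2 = 0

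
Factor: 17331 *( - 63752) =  - 2^3*3^1*13^1  *53^1*109^1* 613^1= - 1104885912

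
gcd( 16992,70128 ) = 144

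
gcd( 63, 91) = 7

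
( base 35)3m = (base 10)127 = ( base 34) 3p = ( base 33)3s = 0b1111111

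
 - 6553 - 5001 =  - 11554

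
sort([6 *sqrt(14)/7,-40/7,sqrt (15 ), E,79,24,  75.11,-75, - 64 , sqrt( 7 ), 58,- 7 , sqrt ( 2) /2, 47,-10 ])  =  [-75 ,-64,  -  10, - 7, - 40/7,  sqrt(  2 ) /2,sqrt( 7 ),  E,  6 *sqrt (14)/7 , sqrt(15 ) , 24,47, 58,75.11,79] 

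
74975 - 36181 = 38794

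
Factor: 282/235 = 6/5 = 2^1*3^1*5^( - 1)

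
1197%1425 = 1197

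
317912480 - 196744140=121168340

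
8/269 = 8/269= 0.03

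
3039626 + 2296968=5336594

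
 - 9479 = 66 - 9545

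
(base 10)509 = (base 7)1325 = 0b111111101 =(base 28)I5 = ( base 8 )775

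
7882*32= 252224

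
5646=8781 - 3135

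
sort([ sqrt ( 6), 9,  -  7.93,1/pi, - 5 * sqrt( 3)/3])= [ - 7.93, - 5* sqrt(3) /3,1/pi, sqrt( 6),9] 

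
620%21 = 11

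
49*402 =19698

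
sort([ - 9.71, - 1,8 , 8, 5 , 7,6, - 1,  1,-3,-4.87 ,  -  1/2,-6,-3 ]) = [- 9.71 , - 6,-4.87,-3, - 3,-1, - 1, - 1/2,1,5, 6 , 7, 8,8]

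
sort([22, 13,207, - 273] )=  [-273,13,22,207] 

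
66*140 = 9240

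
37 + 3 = 40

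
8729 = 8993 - 264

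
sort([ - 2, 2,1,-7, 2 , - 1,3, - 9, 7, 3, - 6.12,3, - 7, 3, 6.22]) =[ - 9, -7, - 7,-6.12, - 2,  -  1, 1, 2,2 , 3,3, 3 , 3,6.22, 7 ]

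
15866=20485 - 4619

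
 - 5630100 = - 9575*588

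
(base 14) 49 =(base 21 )32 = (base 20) 35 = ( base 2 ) 1000001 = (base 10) 65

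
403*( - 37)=  -  14911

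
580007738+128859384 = 708867122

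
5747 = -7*( - 821) 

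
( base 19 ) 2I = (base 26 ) 24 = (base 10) 56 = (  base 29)1r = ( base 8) 70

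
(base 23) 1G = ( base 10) 39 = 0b100111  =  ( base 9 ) 43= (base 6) 103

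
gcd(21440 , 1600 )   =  320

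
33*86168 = 2843544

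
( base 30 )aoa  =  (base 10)9730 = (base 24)GLA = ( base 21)1117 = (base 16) 2602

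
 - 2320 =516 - 2836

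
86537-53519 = 33018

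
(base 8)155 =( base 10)109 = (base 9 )131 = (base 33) 3a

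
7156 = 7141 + 15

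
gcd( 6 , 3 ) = 3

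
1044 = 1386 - 342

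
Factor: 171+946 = 1117= 1117^1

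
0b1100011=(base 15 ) 69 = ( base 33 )30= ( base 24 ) 43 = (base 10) 99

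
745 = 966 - 221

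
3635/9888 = 3635/9888 =0.37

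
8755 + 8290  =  17045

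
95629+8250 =103879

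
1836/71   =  1836/71 = 25.86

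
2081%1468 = 613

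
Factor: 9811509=3^1 * 691^1*4733^1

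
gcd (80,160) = 80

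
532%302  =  230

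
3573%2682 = 891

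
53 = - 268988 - - 269041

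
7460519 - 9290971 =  - 1830452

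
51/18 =2+5/6  =  2.83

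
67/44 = 67/44 = 1.52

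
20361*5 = 101805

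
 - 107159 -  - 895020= 787861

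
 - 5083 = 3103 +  - 8186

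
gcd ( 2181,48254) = 1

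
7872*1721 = 13547712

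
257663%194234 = 63429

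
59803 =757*79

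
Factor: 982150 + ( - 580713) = 229^1*1753^1 = 401437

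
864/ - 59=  -864/59= - 14.64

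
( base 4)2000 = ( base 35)3n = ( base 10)128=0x80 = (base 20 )68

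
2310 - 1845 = 465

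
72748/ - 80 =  - 18187/20   =  - 909.35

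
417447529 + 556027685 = 973475214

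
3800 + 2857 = 6657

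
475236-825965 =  - 350729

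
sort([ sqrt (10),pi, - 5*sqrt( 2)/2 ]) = [ - 5 * sqrt( 2)/2, pi,sqrt(10)] 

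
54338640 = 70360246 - 16021606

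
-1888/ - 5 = 377 + 3/5 = 377.60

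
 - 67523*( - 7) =472661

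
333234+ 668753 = 1001987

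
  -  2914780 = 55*(-52996 ) 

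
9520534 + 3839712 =13360246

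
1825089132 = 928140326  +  896948806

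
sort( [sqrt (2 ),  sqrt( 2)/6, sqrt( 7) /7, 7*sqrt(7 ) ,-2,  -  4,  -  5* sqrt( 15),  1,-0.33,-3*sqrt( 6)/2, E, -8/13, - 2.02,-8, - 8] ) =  [ - 5*sqrt(  15 ), - 8, -8,  -  4, - 3*sqrt(6 )/2 , - 2.02,-2,-8/13,  -  0.33, sqrt(2 )/6,  sqrt(7)/7,1,sqrt(2 ) , E,7*sqrt(7 ) ]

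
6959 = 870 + 6089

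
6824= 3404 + 3420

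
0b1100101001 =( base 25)179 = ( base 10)809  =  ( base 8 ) 1451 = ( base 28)10p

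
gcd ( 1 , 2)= 1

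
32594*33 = 1075602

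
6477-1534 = 4943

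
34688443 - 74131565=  - 39443122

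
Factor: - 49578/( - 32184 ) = 8263/5364 = 2^ ( - 2)*3^( - 2 )  *149^(- 1)*8263^1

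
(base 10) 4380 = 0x111C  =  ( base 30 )4q0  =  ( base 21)9jc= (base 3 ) 20000020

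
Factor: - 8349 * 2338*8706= - 2^2*3^2*7^1 * 11^2*23^1*167^1*1451^1=- 169940789172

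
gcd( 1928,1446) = 482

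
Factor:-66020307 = - 3^1*19^1*1158251^1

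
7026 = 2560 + 4466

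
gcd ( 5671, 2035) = 1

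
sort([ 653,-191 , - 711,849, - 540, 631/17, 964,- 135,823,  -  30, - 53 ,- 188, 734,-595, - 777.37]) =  [ - 777.37,  -  711, - 595, - 540, - 191, - 188, - 135, - 53, - 30,631/17,653, 734,823, 849,964] 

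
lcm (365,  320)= 23360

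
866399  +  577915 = 1444314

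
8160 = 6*1360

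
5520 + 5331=10851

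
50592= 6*8432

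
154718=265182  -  110464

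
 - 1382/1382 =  - 1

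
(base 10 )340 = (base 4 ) 11110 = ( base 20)h0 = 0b101010100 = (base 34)a0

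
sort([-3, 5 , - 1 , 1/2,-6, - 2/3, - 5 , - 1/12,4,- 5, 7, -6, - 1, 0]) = [ - 6 , - 6, - 5,-5,- 3, - 1,-1,- 2/3,  -  1/12, 0, 1/2, 4,5, 7]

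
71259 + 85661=156920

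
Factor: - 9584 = - 2^4*599^1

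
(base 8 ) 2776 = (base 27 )22M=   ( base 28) 1qm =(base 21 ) 3A1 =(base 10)1534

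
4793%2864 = 1929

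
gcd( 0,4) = 4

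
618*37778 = 23346804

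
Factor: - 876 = -2^2*3^1*73^1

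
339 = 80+259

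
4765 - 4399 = 366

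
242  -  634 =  - 392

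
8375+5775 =14150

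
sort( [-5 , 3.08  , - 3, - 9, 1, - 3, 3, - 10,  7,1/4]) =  [  -  10, - 9,  -  5, - 3, - 3,1/4,1, 3, 3.08, 7 ] 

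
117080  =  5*23416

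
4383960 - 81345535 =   -  76961575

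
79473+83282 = 162755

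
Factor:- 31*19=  - 19^1* 31^1 = - 589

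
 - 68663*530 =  - 36391390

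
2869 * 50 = 143450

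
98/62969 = 98/62969 = 0.00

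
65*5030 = 326950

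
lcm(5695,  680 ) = 45560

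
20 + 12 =32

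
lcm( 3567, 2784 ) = 114144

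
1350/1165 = 1+37/233 = 1.16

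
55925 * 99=5536575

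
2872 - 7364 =-4492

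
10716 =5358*2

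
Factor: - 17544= - 2^3*3^1 * 17^1*43^1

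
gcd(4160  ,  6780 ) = 20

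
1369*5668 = 7759492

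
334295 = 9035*37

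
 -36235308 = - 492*73649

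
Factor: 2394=2^1*3^2*7^1 * 19^1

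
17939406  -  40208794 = -22269388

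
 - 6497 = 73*( - 89)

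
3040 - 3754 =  - 714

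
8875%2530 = 1285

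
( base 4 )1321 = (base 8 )171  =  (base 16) 79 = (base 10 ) 121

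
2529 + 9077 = 11606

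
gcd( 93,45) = 3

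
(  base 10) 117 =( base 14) 85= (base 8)165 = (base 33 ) 3i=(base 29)41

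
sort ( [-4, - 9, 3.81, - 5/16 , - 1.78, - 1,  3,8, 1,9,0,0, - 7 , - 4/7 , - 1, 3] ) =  [ - 9,-7 ,- 4, -1.78, - 1,- 1, - 4/7,-5/16,0 , 0,1,3,  3,3.81,  8, 9 ] 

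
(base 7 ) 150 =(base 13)66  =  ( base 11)77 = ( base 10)84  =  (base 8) 124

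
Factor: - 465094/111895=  - 478/115 = - 2^1*5^( - 1 )*23^( - 1)*239^1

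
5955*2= 11910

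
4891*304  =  1486864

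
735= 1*735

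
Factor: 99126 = 2^1*3^2*5507^1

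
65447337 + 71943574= 137390911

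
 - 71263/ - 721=98 + 605/721 = 98.84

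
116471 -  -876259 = 992730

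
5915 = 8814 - 2899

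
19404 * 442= 8576568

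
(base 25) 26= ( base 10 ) 56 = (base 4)320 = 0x38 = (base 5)211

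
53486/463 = 115 + 241/463 = 115.52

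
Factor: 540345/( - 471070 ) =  - 39/34 = -2^( - 1)*3^1*13^1*17^(-1 )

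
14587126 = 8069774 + 6517352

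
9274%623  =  552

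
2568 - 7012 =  - 4444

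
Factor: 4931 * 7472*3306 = 2^5*3^1*19^1 * 29^1 * 467^1*4931^1 = 121807692192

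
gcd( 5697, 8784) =9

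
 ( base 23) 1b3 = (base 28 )101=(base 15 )375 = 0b1100010001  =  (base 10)785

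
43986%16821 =10344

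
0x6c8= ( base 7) 5030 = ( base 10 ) 1736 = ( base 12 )1008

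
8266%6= 4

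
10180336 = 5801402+4378934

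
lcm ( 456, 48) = 912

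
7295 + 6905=14200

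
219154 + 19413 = 238567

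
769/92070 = 769/92070=0.01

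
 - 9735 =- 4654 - 5081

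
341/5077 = 341/5077 = 0.07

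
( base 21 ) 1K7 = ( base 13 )51A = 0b1101100100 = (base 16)364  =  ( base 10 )868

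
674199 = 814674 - 140475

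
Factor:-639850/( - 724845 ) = 2^1*3^( - 1 )*5^1 * 11^(-1)*23^ (-1)*67^1  =  670/759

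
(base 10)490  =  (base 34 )ee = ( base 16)1EA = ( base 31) fp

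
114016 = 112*1018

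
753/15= 251/5 = 50.20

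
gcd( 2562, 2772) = 42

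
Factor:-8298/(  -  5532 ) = 3/2 = 2^(  -  1)*3^1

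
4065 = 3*1355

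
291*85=24735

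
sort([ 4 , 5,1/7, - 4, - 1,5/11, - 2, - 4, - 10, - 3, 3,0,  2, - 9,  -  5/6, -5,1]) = [ - 10, - 9, - 5, - 4, - 4, - 3 ,-2, - 1,- 5/6,0, 1/7,5/11,1,2,3,4, 5 ] 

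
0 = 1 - 1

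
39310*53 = 2083430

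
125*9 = 1125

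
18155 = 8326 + 9829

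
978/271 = 978/271=3.61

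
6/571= 6/571=0.01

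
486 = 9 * 54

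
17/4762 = 17/4762 = 0.00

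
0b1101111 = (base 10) 111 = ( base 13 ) 87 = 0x6f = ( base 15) 76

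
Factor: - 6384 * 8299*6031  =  -2^4*3^1 * 7^1 * 19^1 * 37^1*43^1 * 163^1*193^1 = - 319527301296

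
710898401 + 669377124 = 1380275525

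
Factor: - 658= - 2^1*7^1*47^1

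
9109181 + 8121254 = 17230435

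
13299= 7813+5486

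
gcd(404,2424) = 404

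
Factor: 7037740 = 2^2*5^1*351887^1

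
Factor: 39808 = 2^7 * 311^1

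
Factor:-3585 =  - 3^1 * 5^1 * 239^1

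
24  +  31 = 55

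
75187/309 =75187/309 = 243.32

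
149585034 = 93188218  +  56396816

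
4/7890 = 2/3945 = 0.00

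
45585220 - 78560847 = -32975627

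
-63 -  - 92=29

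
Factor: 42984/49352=27/31 = 3^3*31^(  -  1 ) 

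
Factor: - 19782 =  - 2^1*3^2*7^1*157^1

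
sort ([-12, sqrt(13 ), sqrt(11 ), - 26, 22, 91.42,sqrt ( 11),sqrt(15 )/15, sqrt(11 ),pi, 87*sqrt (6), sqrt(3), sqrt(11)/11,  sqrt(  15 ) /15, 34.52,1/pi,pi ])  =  [ - 26, - 12, sqrt(15)/15,sqrt(15 ) /15, sqrt(11 )/11, 1/pi , sqrt( 3 ),pi , pi, sqrt(11 ), sqrt(11 ), sqrt(11), sqrt (13), 22, 34.52, 91.42,87 * sqrt( 6)]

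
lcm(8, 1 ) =8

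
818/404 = 409/202 = 2.02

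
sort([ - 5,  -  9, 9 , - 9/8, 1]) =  [ - 9,-5, - 9/8,1, 9]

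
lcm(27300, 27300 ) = 27300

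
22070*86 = 1898020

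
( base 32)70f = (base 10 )7183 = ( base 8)16017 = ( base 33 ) 6jm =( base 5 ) 212213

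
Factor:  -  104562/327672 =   -  157/492 = - 2^(  -  2 )*3^( - 1)*41^( -1)*157^1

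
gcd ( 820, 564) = 4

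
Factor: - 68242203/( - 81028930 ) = 2^( - 1 )*3^3*5^( - 1) * 163^(-1) *49711^( - 1) * 2527489^1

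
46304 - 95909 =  - 49605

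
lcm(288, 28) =2016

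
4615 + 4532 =9147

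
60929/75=60929/75 = 812.39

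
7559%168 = 167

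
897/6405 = 299/2135= 0.14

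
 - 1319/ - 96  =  13 + 71/96 = 13.74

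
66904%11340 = 10204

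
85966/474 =181 + 86/237 = 181.36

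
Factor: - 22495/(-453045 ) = 4499/90609= 3^(-1 ) * 11^1*409^1*30203^(-1) 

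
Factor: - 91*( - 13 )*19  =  7^1*13^2*19^1 = 22477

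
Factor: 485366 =2^1*7^1*37^1*937^1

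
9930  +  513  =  10443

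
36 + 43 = 79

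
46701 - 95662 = - 48961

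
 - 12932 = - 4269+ - 8663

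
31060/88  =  352 + 21/22 = 352.95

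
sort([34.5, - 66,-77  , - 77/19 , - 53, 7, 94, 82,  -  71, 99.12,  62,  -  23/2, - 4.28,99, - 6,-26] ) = [-77,-71 ,-66, - 53, - 26, - 23/2,-6, - 4.28,-77/19, 7, 34.5, 62,82,94, 99 , 99.12]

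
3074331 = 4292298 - 1217967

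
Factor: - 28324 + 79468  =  51144 = 2^3*3^1*2131^1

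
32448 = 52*624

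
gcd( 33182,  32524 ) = 94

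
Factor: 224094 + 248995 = 473089^1 = 473089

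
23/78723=23/78723 = 0.00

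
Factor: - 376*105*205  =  -2^3*3^1* 5^2*7^1*41^1*47^1 = - 8093400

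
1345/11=122 + 3/11  =  122.27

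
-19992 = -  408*49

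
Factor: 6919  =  11^1* 17^1*37^1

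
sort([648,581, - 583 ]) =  [-583, 581, 648]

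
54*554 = 29916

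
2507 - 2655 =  - 148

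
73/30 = 73/30 = 2.43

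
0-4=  - 4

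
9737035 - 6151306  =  3585729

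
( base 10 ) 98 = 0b1100010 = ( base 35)2S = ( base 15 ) 68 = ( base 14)70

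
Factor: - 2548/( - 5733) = 4/9 = 2^2 *3^(-2 ) 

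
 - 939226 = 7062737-8001963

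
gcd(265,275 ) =5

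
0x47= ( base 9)78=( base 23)32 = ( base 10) 71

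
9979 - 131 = 9848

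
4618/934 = 2309/467= 4.94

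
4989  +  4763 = 9752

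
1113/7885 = 1113/7885 = 0.14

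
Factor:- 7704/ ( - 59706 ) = 4/31 = 2^2* 31^( - 1 ) 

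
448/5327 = 64/761=0.08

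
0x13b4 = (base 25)81J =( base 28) 6c4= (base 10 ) 5044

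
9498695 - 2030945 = 7467750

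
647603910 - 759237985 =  - 111634075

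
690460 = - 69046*(  -  10)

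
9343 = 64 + 9279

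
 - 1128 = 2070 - 3198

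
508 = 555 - 47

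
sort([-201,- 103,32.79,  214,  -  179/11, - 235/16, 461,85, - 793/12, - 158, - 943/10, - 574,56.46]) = [ - 574,-201, - 158, - 103, - 943/10 , - 793/12,-179/11, - 235/16,32.79, 56.46,85, 214,461]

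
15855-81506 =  - 65651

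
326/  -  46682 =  - 1+23178/23341  =  -0.01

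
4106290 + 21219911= 25326201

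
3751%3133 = 618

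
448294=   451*994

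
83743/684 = 122 + 295/684 = 122.43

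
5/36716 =5/36716  =  0.00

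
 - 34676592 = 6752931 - 41429523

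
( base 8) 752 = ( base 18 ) 194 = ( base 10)490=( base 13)2b9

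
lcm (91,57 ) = 5187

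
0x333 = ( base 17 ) 2e3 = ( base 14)427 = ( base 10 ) 819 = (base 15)399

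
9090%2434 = 1788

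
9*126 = 1134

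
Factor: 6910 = 2^1 * 5^1*691^1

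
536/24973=536/24973 = 0.02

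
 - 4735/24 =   -  4735/24  =  -  197.29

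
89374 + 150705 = 240079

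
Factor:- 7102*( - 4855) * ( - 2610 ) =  - 2^2*3^2 * 5^2*29^1*53^1*67^1*971^1 = - 89993348100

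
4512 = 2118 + 2394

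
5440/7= 777+1/7 = 777.14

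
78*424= 33072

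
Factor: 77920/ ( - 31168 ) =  -5/2 = - 2^ ( - 1 )*5^1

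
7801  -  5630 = 2171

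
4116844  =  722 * 5702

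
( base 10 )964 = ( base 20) 284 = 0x3C4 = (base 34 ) sc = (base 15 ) 444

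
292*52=15184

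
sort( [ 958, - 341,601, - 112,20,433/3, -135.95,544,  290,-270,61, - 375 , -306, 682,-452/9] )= [ -375, - 341, - 306, - 270, - 135.95, -112, - 452/9, 20, 61, 433/3, 290,  544,601,  682,958] 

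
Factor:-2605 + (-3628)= - 6233 =-23^1*271^1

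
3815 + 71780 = 75595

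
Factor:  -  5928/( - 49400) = 3^1 * 5^( - 2)= 3/25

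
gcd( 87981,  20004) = 3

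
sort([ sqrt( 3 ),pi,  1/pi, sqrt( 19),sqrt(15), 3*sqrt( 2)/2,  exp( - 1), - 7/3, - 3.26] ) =[-3.26, - 7/3, 1/pi, exp(  -  1),sqrt( 3 )  ,  3*sqrt( 2)/2, pi, sqrt(15), sqrt( 19)] 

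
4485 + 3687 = 8172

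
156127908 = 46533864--109594044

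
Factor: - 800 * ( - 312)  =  2^8 * 3^1* 5^2*13^1 = 249600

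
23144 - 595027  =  - 571883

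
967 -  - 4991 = 5958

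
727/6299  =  727/6299 = 0.12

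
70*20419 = 1429330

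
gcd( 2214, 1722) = 246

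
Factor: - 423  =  -3^2*47^1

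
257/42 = 257/42 =6.12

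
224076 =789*284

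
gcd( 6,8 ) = 2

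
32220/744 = 2685/62=43.31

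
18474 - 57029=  - 38555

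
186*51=9486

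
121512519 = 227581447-106068928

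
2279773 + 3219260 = 5499033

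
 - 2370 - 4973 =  - 7343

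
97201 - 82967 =14234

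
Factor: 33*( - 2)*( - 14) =2^2*3^1*7^1 * 11^1 = 924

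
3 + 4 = 7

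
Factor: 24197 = 24197^1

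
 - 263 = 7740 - 8003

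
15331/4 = 3832 + 3/4 = 3832.75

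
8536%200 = 136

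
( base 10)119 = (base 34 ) 3H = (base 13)92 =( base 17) 70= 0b1110111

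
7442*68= 506056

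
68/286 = 34/143 = 0.24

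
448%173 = 102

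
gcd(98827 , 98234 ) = 1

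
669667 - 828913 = -159246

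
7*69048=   483336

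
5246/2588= 2 + 35/1294 = 2.03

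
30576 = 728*42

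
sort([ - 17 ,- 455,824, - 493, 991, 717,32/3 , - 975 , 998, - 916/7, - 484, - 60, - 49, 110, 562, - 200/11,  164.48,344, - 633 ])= [ - 975, - 633,-493,-484,-455, - 916/7, - 60, - 49, - 200/11,  -  17, 32/3, 110,164.48  ,  344,562 , 717 , 824,  991  ,  998]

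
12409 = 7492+4917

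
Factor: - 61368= - 2^3*3^1*2557^1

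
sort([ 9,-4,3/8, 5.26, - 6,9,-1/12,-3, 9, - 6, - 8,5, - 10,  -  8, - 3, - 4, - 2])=[ - 10, - 8, - 8, - 6, - 6, - 4, - 4, - 3, -3, - 2,-1/12,3/8,5,5.26,9, 9,9] 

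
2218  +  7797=10015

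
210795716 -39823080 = 170972636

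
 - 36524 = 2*( - 18262)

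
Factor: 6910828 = 2^2*137^1*12611^1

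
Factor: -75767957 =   -  23^1*3294259^1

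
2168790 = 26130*83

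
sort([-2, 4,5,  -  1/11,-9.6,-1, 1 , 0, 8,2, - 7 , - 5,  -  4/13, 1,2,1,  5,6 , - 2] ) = [ - 9.6, - 7, - 5 , -2,-2  ,-1,  -  4/13,- 1/11, 0, 1, 1, 1, 2,2,4, 5, 5,  6, 8 ]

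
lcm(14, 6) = 42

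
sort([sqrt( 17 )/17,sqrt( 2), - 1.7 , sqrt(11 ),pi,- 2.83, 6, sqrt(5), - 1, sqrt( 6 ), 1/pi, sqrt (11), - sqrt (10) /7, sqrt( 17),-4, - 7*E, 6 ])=[-7*E, - 4, - 2.83, - 1.7, - 1, -sqrt(10)/7, sqrt( 17 )/17, 1/pi, sqrt( 2),sqrt(5), sqrt( 6 ), pi , sqrt (11),sqrt( 11),sqrt( 17), 6, 6 ] 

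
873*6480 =5657040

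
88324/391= 225 + 349/391  =  225.89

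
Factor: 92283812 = 2^2 * 53^1*71^1* 6131^1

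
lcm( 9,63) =63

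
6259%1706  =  1141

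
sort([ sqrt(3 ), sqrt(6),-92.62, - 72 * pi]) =[ - 72 *pi, - 92.62,sqrt(3),sqrt( 6 ) ]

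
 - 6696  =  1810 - 8506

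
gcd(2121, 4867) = 1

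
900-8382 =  - 7482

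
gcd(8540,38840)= 20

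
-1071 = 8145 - 9216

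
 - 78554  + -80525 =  - 159079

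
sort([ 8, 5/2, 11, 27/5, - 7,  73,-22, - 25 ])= [ - 25, - 22, - 7, 5/2, 27/5, 8, 11,73 ] 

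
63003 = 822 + 62181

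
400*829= 331600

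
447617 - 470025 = -22408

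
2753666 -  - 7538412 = 10292078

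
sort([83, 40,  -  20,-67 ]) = [-67, - 20,40,83 ]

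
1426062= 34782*41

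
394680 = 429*920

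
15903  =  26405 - 10502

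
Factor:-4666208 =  - 2^5*145819^1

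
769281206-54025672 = 715255534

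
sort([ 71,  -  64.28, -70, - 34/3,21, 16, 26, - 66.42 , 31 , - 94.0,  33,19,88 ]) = [ - 94.0,-70,-66.42 , - 64.28, - 34/3,  16,19, 21 , 26 , 31, 33, 71,  88]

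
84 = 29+55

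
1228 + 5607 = 6835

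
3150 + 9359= 12509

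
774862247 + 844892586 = 1619754833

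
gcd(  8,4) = 4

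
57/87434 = 57/87434 =0.00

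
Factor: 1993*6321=12597753 = 3^1*7^2*43^1*1993^1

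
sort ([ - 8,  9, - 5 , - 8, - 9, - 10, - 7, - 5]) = [ - 10, - 9, - 8,-8,-7 , - 5, - 5, 9] 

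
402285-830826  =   - 428541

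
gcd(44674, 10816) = 2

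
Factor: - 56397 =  - 3^1*11^1*1709^1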